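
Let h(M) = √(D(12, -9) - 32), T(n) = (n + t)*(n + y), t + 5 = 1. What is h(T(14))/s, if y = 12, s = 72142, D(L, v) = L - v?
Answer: I*√11/72142 ≈ 4.5974e-5*I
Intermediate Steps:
t = -4 (t = -5 + 1 = -4)
T(n) = (-4 + n)*(12 + n) (T(n) = (n - 4)*(n + 12) = (-4 + n)*(12 + n))
h(M) = I*√11 (h(M) = √((12 - 1*(-9)) - 32) = √((12 + 9) - 32) = √(21 - 32) = √(-11) = I*√11)
h(T(14))/s = (I*√11)/72142 = (I*√11)*(1/72142) = I*√11/72142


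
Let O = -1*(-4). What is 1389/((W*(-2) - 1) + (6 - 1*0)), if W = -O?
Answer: 1389/13 ≈ 106.85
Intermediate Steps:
O = 4
W = -4 (W = -1*4 = -4)
1389/((W*(-2) - 1) + (6 - 1*0)) = 1389/((-4*(-2) - 1) + (6 - 1*0)) = 1389/((8 - 1) + (6 + 0)) = 1389/(7 + 6) = 1389/13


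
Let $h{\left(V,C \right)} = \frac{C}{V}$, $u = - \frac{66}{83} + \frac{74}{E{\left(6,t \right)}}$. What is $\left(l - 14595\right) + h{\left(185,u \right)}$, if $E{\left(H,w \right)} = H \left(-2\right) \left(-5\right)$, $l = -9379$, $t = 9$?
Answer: $- \frac{11043622009}{460650} \approx -23974.0$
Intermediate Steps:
$E{\left(H,w \right)} = 10 H$ ($E{\left(H,w \right)} = - 2 H \left(-5\right) = 10 H$)
$u = \frac{1091}{2490}$ ($u = - \frac{66}{83} + \frac{74}{10 \cdot 6} = \left(-66\right) \frac{1}{83} + \frac{74}{60} = - \frac{66}{83} + 74 \cdot \frac{1}{60} = - \frac{66}{83} + \frac{37}{30} = \frac{1091}{2490} \approx 0.43815$)
$\left(l - 14595\right) + h{\left(185,u \right)} = \left(-9379 - 14595\right) + \frac{1091}{2490 \cdot 185} = -23974 + \frac{1091}{2490} \cdot \frac{1}{185} = -23974 + \frac{1091}{460650} = - \frac{11043622009}{460650}$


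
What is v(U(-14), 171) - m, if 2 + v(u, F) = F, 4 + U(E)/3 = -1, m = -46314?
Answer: 46483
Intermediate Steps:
U(E) = -15 (U(E) = -12 + 3*(-1) = -12 - 3 = -15)
v(u, F) = -2 + F
v(U(-14), 171) - m = (-2 + 171) - 1*(-46314) = 169 + 46314 = 46483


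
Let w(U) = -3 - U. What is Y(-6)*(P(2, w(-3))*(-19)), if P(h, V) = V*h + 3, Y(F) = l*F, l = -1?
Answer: -342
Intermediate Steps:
Y(F) = -F
P(h, V) = 3 + V*h
Y(-6)*(P(2, w(-3))*(-19)) = (-1*(-6))*((3 + (-3 - 1*(-3))*2)*(-19)) = 6*((3 + (-3 + 3)*2)*(-19)) = 6*((3 + 0*2)*(-19)) = 6*((3 + 0)*(-19)) = 6*(3*(-19)) = 6*(-57) = -342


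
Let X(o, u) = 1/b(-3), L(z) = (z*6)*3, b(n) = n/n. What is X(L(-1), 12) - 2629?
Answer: -2628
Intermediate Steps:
b(n) = 1
L(z) = 18*z (L(z) = (6*z)*3 = 18*z)
X(o, u) = 1 (X(o, u) = 1/1 = 1)
X(L(-1), 12) - 2629 = 1 - 2629 = -2628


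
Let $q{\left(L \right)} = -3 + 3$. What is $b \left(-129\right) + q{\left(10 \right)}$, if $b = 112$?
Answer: $-14448$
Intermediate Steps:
$q{\left(L \right)} = 0$
$b \left(-129\right) + q{\left(10 \right)} = 112 \left(-129\right) + 0 = -14448 + 0 = -14448$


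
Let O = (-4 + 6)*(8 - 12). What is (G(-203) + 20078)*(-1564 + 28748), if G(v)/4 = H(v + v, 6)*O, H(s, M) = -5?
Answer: 550149792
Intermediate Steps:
O = -8 (O = 2*(-4) = -8)
G(v) = 160 (G(v) = 4*(-5*(-8)) = 4*40 = 160)
(G(-203) + 20078)*(-1564 + 28748) = (160 + 20078)*(-1564 + 28748) = 20238*27184 = 550149792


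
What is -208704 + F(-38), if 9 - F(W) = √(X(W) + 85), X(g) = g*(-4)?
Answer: -208695 - √237 ≈ -2.0871e+5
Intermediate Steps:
X(g) = -4*g
F(W) = 9 - √(85 - 4*W) (F(W) = 9 - √(-4*W + 85) = 9 - √(85 - 4*W))
-208704 + F(-38) = -208704 + (9 - √(85 - 4*(-38))) = -208704 + (9 - √(85 + 152)) = -208704 + (9 - √237) = -208695 - √237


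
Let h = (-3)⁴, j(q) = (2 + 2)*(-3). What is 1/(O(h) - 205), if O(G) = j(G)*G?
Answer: -1/1177 ≈ -0.00084962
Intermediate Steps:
j(q) = -12 (j(q) = 4*(-3) = -12)
h = 81
O(G) = -12*G
1/(O(h) - 205) = 1/(-12*81 - 205) = 1/(-972 - 205) = 1/(-1177) = -1/1177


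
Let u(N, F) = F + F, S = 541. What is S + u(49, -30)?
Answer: 481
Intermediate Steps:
u(N, F) = 2*F
S + u(49, -30) = 541 + 2*(-30) = 541 - 60 = 481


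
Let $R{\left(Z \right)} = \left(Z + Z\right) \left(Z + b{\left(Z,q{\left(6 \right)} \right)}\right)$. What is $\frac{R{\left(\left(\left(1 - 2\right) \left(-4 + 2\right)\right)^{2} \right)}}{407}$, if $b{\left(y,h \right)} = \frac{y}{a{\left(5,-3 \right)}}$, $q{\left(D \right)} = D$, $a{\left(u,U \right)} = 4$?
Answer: $\frac{40}{407} \approx 0.09828$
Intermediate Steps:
$b{\left(y,h \right)} = \frac{y}{4}$
$R{\left(Z \right)} = \frac{5 Z^{2}}{2}$ ($R{\left(Z \right)} = \left(Z + Z\right) \left(Z + \frac{Z}{4}\right) = 2 Z \frac{5 Z}{4} = \frac{5 Z^{2}}{2}$)
$\frac{R{\left(\left(\left(1 - 2\right) \left(-4 + 2\right)\right)^{2} \right)}}{407} = \frac{\frac{5}{2} \left(\left(\left(1 - 2\right) \left(-4 + 2\right)\right)^{2}\right)^{2}}{407} = \frac{5 \left(\left(\left(-1\right) \left(-2\right)\right)^{2}\right)^{2}}{2} \cdot \frac{1}{407} = \frac{5 \left(2^{2}\right)^{2}}{2} \cdot \frac{1}{407} = \frac{5 \cdot 4^{2}}{2} \cdot \frac{1}{407} = \frac{5}{2} \cdot 16 \cdot \frac{1}{407} = 40 \cdot \frac{1}{407} = \frac{40}{407}$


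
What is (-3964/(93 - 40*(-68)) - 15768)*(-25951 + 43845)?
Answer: -793766173112/2813 ≈ -2.8218e+8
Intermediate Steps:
(-3964/(93 - 40*(-68)) - 15768)*(-25951 + 43845) = (-3964/(93 + 2720) - 15768)*17894 = (-3964/2813 - 15768)*17894 = -44359348/2813*17894 = -793766173112/2813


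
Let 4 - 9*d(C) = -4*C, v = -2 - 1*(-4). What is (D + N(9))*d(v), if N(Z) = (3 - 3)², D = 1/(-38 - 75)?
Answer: -4/339 ≈ -0.011799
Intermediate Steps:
v = 2 (v = -2 + 4 = 2)
d(C) = 4/9 + 4*C/9 (d(C) = 4/9 - (-4)*C/9 = 4/9 + 4*C/9)
D = -1/113 (D = 1/(-113) = -1/113 ≈ -0.0088496)
N(Z) = 0 (N(Z) = 0² = 0)
(D + N(9))*d(v) = (-1/113 + 0)*(4/9 + (4/9)*2) = -(4/9 + 8/9)/113 = -1/113*4/3 = -4/339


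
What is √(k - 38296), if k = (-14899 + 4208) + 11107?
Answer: 2*I*√9470 ≈ 194.63*I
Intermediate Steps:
k = 416 (k = -10691 + 11107 = 416)
√(k - 38296) = √(416 - 38296) = √(-37880) = 2*I*√9470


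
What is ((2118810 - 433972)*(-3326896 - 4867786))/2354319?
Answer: -13806711631516/2354319 ≈ -5.8644e+6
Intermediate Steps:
((2118810 - 433972)*(-3326896 - 4867786))/2354319 = (1684838*(-8194682))*(1/2354319) = -13806711631516*1/2354319 = -13806711631516/2354319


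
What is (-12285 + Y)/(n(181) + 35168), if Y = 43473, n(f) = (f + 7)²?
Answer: 23/52 ≈ 0.44231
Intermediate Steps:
n(f) = (7 + f)²
(-12285 + Y)/(n(181) + 35168) = (-12285 + 43473)/((7 + 181)² + 35168) = 31188/(188² + 35168) = 31188/(35344 + 35168) = 31188/70512 = 31188*(1/70512) = 23/52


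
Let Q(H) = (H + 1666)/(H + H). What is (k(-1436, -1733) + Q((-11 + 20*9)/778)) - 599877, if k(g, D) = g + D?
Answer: -202533231/338 ≈ -5.9921e+5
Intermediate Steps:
Q(H) = (1666 + H)/(2*H) (Q(H) = (1666 + H)/((2*H)) = (1666 + H)*(1/(2*H)) = (1666 + H)/(2*H))
k(g, D) = D + g
(k(-1436, -1733) + Q((-11 + 20*9)/778)) - 599877 = ((-1733 - 1436) + (1666 + (-11 + 20*9)/778)/(2*(((-11 + 20*9)/778)))) - 599877 = (-3169 + (1666 + (-11 + 180)*(1/778))/(2*(((-11 + 180)*(1/778))))) - 599877 = (-3169 + (1666 + 169*(1/778))/(2*((169*(1/778))))) - 599877 = (-3169 + (1666 + 169/778)/(2*(169/778))) - 599877 = (-3169 + (½)*(778/169)*(1296317/778)) - 599877 = (-3169 + 1296317/338) - 599877 = 225195/338 - 599877 = -202533231/338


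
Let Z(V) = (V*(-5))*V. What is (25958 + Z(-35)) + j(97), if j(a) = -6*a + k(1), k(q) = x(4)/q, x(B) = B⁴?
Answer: 19507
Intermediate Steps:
Z(V) = -5*V² (Z(V) = (-5*V)*V = -5*V²)
k(q) = 256/q (k(q) = 4⁴/q = 256/q)
j(a) = 256 - 6*a (j(a) = -6*a + 256/1 = -6*a + 256*1 = -6*a + 256 = 256 - 6*a)
(25958 + Z(-35)) + j(97) = (25958 - 5*(-35)²) + (256 - 6*97) = (25958 - 5*1225) + (256 - 582) = (25958 - 6125) - 326 = 19833 - 326 = 19507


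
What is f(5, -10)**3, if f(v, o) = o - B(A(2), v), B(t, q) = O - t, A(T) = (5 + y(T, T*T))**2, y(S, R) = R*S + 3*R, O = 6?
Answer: 225866529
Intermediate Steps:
y(S, R) = 3*R + R*S
A(T) = (5 + T**2*(3 + T))**2 (A(T) = (5 + (T*T)*(3 + T))**2 = (5 + T**2*(3 + T))**2)
B(t, q) = 6 - t
f(v, o) = 619 + o (f(v, o) = o - (6 - (5 + 2**2*(3 + 2))**2) = o - (6 - (5 + 4*5)**2) = o - (6 - (5 + 20)**2) = o - (6 - 1*25**2) = o - (6 - 1*625) = o - (6 - 625) = o - 1*(-619) = o + 619 = 619 + o)
f(5, -10)**3 = (619 - 10)**3 = 609**3 = 225866529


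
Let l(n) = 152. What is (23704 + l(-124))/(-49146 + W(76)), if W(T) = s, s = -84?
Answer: -3976/8205 ≈ -0.48458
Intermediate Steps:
W(T) = -84
(23704 + l(-124))/(-49146 + W(76)) = (23704 + 152)/(-49146 - 84) = 23856/(-49230) = 23856*(-1/49230) = -3976/8205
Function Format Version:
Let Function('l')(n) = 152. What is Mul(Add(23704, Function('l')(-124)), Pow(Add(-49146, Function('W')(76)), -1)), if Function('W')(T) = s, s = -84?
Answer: Rational(-3976, 8205) ≈ -0.48458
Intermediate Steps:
Function('W')(T) = -84
Mul(Add(23704, Function('l')(-124)), Pow(Add(-49146, Function('W')(76)), -1)) = Mul(Add(23704, 152), Pow(Add(-49146, -84), -1)) = Mul(23856, Pow(-49230, -1)) = Mul(23856, Rational(-1, 49230)) = Rational(-3976, 8205)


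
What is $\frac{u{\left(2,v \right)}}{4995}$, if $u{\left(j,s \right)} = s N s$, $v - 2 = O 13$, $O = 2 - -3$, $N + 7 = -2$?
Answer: $- \frac{4489}{555} \approx -8.0883$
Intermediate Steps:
$N = -9$ ($N = -7 - 2 = -9$)
$O = 5$ ($O = 2 + 3 = 5$)
$v = 67$ ($v = 2 + 5 \cdot 13 = 2 + 65 = 67$)
$u{\left(j,s \right)} = - 9 s^{2}$ ($u{\left(j,s \right)} = s \left(-9\right) s = - 9 s s = - 9 s^{2}$)
$\frac{u{\left(2,v \right)}}{4995} = \frac{\left(-9\right) 67^{2}}{4995} = \left(-9\right) 4489 \cdot \frac{1}{4995} = \left(-40401\right) \frac{1}{4995} = - \frac{4489}{555}$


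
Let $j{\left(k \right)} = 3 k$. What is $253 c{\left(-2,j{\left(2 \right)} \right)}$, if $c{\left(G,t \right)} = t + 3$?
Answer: $2277$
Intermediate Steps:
$c{\left(G,t \right)} = 3 + t$
$253 c{\left(-2,j{\left(2 \right)} \right)} = 253 \left(3 + 3 \cdot 2\right) = 253 \left(3 + 6\right) = 253 \cdot 9 = 2277$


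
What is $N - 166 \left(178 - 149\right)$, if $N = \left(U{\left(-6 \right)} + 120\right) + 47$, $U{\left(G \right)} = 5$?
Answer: $-4642$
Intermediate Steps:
$N = 172$ ($N = \left(5 + 120\right) + 47 = 125 + 47 = 172$)
$N - 166 \left(178 - 149\right) = 172 - 166 \left(178 - 149\right) = 172 - 4814 = -4642$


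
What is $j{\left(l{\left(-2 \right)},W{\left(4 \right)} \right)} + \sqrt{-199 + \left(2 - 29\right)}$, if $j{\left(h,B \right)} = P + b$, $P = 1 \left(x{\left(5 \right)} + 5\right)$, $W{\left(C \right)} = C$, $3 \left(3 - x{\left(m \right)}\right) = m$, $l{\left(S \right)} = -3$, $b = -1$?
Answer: $\frac{16}{3} + i \sqrt{226} \approx 5.3333 + 15.033 i$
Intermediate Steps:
$x{\left(m \right)} = 3 - \frac{m}{3}$
$P = \frac{19}{3}$ ($P = 1 \left(\left(3 - \frac{5}{3}\right) + 5\right) = 1 \left(\frac{4}{3} + 5\right) = 1 \cdot \frac{19}{3} = \frac{19}{3} \approx 6.3333$)
$j{\left(h,B \right)} = \frac{16}{3}$ ($j{\left(h,B \right)} = \frac{19}{3} - 1 = \frac{16}{3}$)
$j{\left(l{\left(-2 \right)},W{\left(4 \right)} \right)} + \sqrt{-199 + \left(2 - 29\right)} = \frac{16}{3} + \sqrt{-199 + \left(2 - 29\right)} = \frac{16}{3} + \sqrt{-199 - 27} = \frac{16}{3} + \sqrt{-226} = \frac{16}{3} + i \sqrt{226}$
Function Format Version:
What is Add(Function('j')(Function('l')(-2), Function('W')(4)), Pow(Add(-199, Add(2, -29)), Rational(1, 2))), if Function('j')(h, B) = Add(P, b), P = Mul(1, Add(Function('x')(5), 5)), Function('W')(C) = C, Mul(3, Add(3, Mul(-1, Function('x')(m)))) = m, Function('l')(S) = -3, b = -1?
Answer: Add(Rational(16, 3), Mul(I, Pow(226, Rational(1, 2)))) ≈ Add(5.3333, Mul(15.033, I))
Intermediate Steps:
Function('x')(m) = Add(3, Mul(Rational(-1, 3), m))
P = Rational(19, 3) (P = Mul(1, Add(Add(3, Mul(Rational(-1, 3), 5)), 5)) = Mul(1, Add(Add(3, Rational(-5, 3)), 5)) = Mul(1, Add(Rational(4, 3), 5)) = Mul(1, Rational(19, 3)) = Rational(19, 3) ≈ 6.3333)
Function('j')(h, B) = Rational(16, 3) (Function('j')(h, B) = Add(Rational(19, 3), -1) = Rational(16, 3))
Add(Function('j')(Function('l')(-2), Function('W')(4)), Pow(Add(-199, Add(2, -29)), Rational(1, 2))) = Add(Rational(16, 3), Pow(Add(-199, Add(2, -29)), Rational(1, 2))) = Add(Rational(16, 3), Pow(Add(-199, -27), Rational(1, 2))) = Add(Rational(16, 3), Pow(-226, Rational(1, 2))) = Add(Rational(16, 3), Mul(I, Pow(226, Rational(1, 2))))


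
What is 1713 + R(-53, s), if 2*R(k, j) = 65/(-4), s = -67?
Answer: 13639/8 ≈ 1704.9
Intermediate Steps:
R(k, j) = -65/8 (R(k, j) = (65/(-4))/2 = (65*(-¼))/2 = (½)*(-65/4) = -65/8)
1713 + R(-53, s) = 1713 - 65/8 = 13639/8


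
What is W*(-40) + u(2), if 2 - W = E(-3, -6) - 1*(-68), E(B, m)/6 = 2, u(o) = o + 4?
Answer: 3126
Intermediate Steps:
u(o) = 4 + o
E(B, m) = 12 (E(B, m) = 6*2 = 12)
W = -78 (W = 2 - (12 - 1*(-68)) = 2 - (12 + 68) = 2 - 1*80 = 2 - 80 = -78)
W*(-40) + u(2) = -78*(-40) + (4 + 2) = 3120 + 6 = 3126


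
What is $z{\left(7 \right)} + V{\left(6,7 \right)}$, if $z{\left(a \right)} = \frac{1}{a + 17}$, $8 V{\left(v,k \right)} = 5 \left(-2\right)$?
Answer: $- \frac{29}{24} \approx -1.2083$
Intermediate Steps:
$V{\left(v,k \right)} = - \frac{5}{4}$ ($V{\left(v,k \right)} = \frac{5 \left(-2\right)}{8} = \frac{1}{8} \left(-10\right) = - \frac{5}{4}$)
$z{\left(a \right)} = \frac{1}{17 + a}$
$z{\left(7 \right)} + V{\left(6,7 \right)} = \frac{1}{17 + 7} - \frac{5}{4} = \frac{1}{24} - \frac{5}{4} = - \frac{29}{24}$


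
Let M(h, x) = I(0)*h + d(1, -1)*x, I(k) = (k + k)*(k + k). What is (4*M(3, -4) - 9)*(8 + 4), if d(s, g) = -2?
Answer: 276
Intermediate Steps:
I(k) = 4*k² (I(k) = (2*k)*(2*k) = 4*k²)
M(h, x) = -2*x (M(h, x) = (4*0²)*h - 2*x = (4*0)*h - 2*x = 0*h - 2*x = 0 - 2*x = -2*x)
(4*M(3, -4) - 9)*(8 + 4) = (4*(-2*(-4)) - 9)*(8 + 4) = (4*8 - 9)*12 = (32 - 9)*12 = 23*12 = 276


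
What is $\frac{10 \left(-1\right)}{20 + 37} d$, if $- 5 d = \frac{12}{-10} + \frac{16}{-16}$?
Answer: $- \frac{22}{285} \approx -0.077193$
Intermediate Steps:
$d = \frac{11}{25}$ ($d = - \frac{\frac{12}{-10} + \frac{16}{-16}}{5} = - \frac{12 \left(- \frac{1}{10}\right) + 16 \left(- \frac{1}{16}\right)}{5} = - \frac{- \frac{6}{5} - 1}{5} = \left(- \frac{1}{5}\right) \left(- \frac{11}{5}\right) = \frac{11}{25} \approx 0.44$)
$\frac{10 \left(-1\right)}{20 + 37} d = \frac{10 \left(-1\right)}{20 + 37} \cdot \frac{11}{25} = \frac{1}{57} \left(-10\right) \frac{11}{25} = \left(- \frac{10}{57}\right) \frac{11}{25} = - \frac{22}{285}$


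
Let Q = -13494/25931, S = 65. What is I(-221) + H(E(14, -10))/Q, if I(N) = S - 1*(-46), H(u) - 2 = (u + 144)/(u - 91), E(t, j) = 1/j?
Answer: 1354595201/12293034 ≈ 110.19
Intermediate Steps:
H(u) = 2 + (144 + u)/(-91 + u) (H(u) = 2 + (u + 144)/(u - 91) = 2 + (144 + u)/(-91 + u))
Q = -13494/25931 (Q = -13494*1/25931 = -13494/25931 ≈ -0.52038)
I(N) = 111 (I(N) = 65 - 1*(-46) = 65 + 46 = 111)
I(-221) + H(E(14, -10))/Q = 111 + ((-38 + 3/(-10))/(-91 + 1/(-10)))/(-13494/25931) = 111 + ((-38 + 3*(-⅒))/(-91 - ⅒))*(-25931/13494) = 111 + ((-38 - 3/10)/(-911/10))*(-25931/13494) = 111 - 10/911*(-383/10)*(-25931/13494) = 111 + (383/911)*(-25931/13494) = 111 - 9931573/12293034 = 1354595201/12293034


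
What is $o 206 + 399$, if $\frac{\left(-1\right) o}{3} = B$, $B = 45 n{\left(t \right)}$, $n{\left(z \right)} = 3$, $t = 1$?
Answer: $-83031$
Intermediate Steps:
$B = 135$ ($B = 45 \cdot 3 = 135$)
$o = -405$ ($o = \left(-3\right) 135 = -405$)
$o 206 + 399 = \left(-405\right) 206 + 399 = -83430 + 399 = -83031$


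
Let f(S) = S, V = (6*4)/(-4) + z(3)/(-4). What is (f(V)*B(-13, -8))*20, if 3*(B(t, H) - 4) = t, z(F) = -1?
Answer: 115/3 ≈ 38.333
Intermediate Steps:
B(t, H) = 4 + t/3
V = -23/4 (V = (6*4)/(-4) - 1/(-4) = 24*(-1/4) - 1*(-1/4) = -6 + 1/4 = -23/4 ≈ -5.7500)
(f(V)*B(-13, -8))*20 = -23*(4 + (1/3)*(-13))/4*20 = -23*(4 - 13/3)/4*20 = -23/4*(-1/3)*20 = (23/12)*20 = 115/3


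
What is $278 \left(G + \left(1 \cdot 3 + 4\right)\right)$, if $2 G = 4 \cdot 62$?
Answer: $36418$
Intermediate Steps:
$G = 124$ ($G = \frac{4 \cdot 62}{2} = \frac{1}{2} \cdot 248 = 124$)
$278 \left(G + \left(1 \cdot 3 + 4\right)\right) = 278 \left(124 + \left(1 \cdot 3 + 4\right)\right) = 278 \left(124 + \left(3 + 4\right)\right) = 278 \left(124 + 7\right) = 278 \cdot 131 = 36418$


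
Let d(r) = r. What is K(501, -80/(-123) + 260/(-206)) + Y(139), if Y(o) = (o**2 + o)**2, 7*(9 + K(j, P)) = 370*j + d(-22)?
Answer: 2651026485/7 ≈ 3.7872e+8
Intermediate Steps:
K(j, P) = -85/7 + 370*j/7 (K(j, P) = -9 + (370*j - 22)/7 = -9 + (-22 + 370*j)/7 = -9 + (-22/7 + 370*j/7) = -85/7 + 370*j/7)
Y(o) = (o + o**2)**2
K(501, -80/(-123) + 260/(-206)) + Y(139) = (-85/7 + (370/7)*501) + 139**2*(1 + 139)**2 = (-85/7 + 185370/7) + 19321*140**2 = 185285/7 + 19321*19600 = 185285/7 + 378691600 = 2651026485/7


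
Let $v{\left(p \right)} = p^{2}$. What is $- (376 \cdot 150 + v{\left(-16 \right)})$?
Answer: $-56656$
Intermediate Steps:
$- (376 \cdot 150 + v{\left(-16 \right)}) = - (376 \cdot 150 + \left(-16\right)^{2}) = - (56400 + 256) = \left(-1\right) 56656 = -56656$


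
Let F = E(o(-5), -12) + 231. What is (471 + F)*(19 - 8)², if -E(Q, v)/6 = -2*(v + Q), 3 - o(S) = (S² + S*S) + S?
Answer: 6534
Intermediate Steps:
o(S) = 3 - S - 2*S² (o(S) = 3 - ((S² + S*S) + S) = 3 - ((S² + S²) + S) = 3 - (2*S² + S) = 3 - (S + 2*S²) = 3 + (-S - 2*S²) = 3 - S - 2*S²)
E(Q, v) = 12*Q + 12*v (E(Q, v) = -(-12)*(v + Q) = -(-12)*(Q + v) = -6*(-2*Q - 2*v) = 12*Q + 12*v)
F = -417 (F = (12*(3 - 1*(-5) - 2*(-5)²) + 12*(-12)) + 231 = (12*(3 + 5 - 2*25) - 144) + 231 = (12*(3 + 5 - 50) - 144) + 231 = (12*(-42) - 144) + 231 = (-504 - 144) + 231 = -648 + 231 = -417)
(471 + F)*(19 - 8)² = (471 - 417)*(19 - 8)² = 54*11² = 54*121 = 6534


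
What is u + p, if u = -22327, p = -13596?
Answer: -35923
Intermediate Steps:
u + p = -22327 - 13596 = -35923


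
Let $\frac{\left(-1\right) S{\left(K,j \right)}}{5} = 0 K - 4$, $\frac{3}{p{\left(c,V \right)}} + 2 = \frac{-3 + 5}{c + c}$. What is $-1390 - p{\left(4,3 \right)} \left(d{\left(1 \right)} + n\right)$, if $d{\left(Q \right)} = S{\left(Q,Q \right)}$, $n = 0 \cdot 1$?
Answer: $- \frac{9490}{7} \approx -1355.7$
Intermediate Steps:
$n = 0$
$p{\left(c,V \right)} = \frac{3}{-2 + \frac{1}{c}}$ ($p{\left(c,V \right)} = \frac{3}{-2 + \frac{-3 + 5}{c + c}} = \frac{3}{-2 + \frac{2}{2 c}} = \frac{3}{-2 + 2 \frac{1}{2 c}} = \frac{3}{-2 + \frac{1}{c}}$)
$S{\left(K,j \right)} = 20$ ($S{\left(K,j \right)} = - 5 \left(0 K - 4\right) = - 5 \left(0 - 4\right) = \left(-5\right) \left(-4\right) = 20$)
$d{\left(Q \right)} = 20$
$-1390 - p{\left(4,3 \right)} \left(d{\left(1 \right)} + n\right) = -1390 - \left(-3\right) 4 \frac{1}{-1 + 2 \cdot 4} \left(20 + 0\right) = -1390 - \left(-3\right) 4 \frac{1}{-1 + 8} \cdot 20 = -1390 - \left(-3\right) 4 \cdot \frac{1}{7} \cdot 20 = -1390 - \left(- \frac{12}{7}\right) 20 = -1390 - - \frac{240}{7} = -1390 + \frac{240}{7} = - \frac{9490}{7}$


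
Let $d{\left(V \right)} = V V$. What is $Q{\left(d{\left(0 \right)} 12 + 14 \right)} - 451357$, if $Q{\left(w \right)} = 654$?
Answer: $-450703$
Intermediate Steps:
$d{\left(V \right)} = V^{2}$
$Q{\left(d{\left(0 \right)} 12 + 14 \right)} - 451357 = 654 - 451357 = -450703$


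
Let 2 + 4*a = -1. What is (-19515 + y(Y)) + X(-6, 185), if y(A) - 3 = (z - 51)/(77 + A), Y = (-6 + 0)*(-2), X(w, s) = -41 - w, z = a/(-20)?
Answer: -139178717/7120 ≈ -19548.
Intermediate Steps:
a = -3/4 (a = -1/2 + (1/4)*(-1) = -1/2 - 1/4 = -3/4 ≈ -0.75000)
z = 3/80 (z = -3/4/(-20) = -3/4*(-1/20) = 3/80 ≈ 0.037500)
Y = 12 (Y = -6*(-2) = 12)
y(A) = 3 - 4077/(80*(77 + A)) (y(A) = 3 + (3/80 - 51)/(77 + A) = 3 - 4077/(80*(77 + A)))
(-19515 + y(Y)) + X(-6, 185) = (-19515 + 3*(4801 + 80*12)/(80*(77 + 12))) + (-41 - 1*(-6)) = (-19515 + (3/80)*(4801 + 960)/89) + (-41 + 6) = (-19515 + (3/80)*(1/89)*5761) - 35 = (-19515 + 17283/7120) - 35 = -138929517/7120 - 35 = -139178717/7120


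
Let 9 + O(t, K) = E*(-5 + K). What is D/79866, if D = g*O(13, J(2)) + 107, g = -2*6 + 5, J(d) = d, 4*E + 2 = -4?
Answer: 277/159732 ≈ 0.0017342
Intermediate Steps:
E = -3/2 (E = -½ + (¼)*(-4) = -½ - 1 = -3/2 ≈ -1.5000)
O(t, K) = -3/2 - 3*K/2 (O(t, K) = -9 - 3*(-5 + K)/2 = -9 + (15/2 - 3*K/2) = -3/2 - 3*K/2)
g = -7 (g = -12 + 5 = -7)
D = 277/2 (D = -7*(-3/2 - 3/2*2) + 107 = -7*(-3/2 - 3) + 107 = -7*(-9/2) + 107 = 63/2 + 107 = 277/2 ≈ 138.50)
D/79866 = (277/2)/79866 = (277/2)*(1/79866) = 277/159732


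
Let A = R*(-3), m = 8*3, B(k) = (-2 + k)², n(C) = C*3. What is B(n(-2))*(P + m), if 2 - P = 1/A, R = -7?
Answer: 34880/21 ≈ 1661.0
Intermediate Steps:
n(C) = 3*C
m = 24
A = 21 (A = -7*(-3) = 21)
P = 41/21 (P = 2 - 1/21 = 41/21 ≈ 1.9524)
B(n(-2))*(P + m) = (-2 + 3*(-2))²*(41/21 + 24) = (-2 - 6)²*(545/21) = (-8)²*(545/21) = 64*(545/21) = 34880/21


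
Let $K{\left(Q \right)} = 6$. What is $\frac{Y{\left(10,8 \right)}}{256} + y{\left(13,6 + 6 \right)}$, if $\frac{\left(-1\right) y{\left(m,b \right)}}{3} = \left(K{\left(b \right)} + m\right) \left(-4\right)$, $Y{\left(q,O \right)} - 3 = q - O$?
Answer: $\frac{58373}{256} \approx 228.02$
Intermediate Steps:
$Y{\left(q,O \right)} = 3 + q - O$ ($Y{\left(q,O \right)} = 3 - \left(O - q\right) = 3 + q - O$)
$y{\left(m,b \right)} = 72 + 12 m$ ($y{\left(m,b \right)} = - 3 \left(6 + m\right) \left(-4\right) = - 3 \left(-24 - 4 m\right) = 72 + 12 m$)
$\frac{Y{\left(10,8 \right)}}{256} + y{\left(13,6 + 6 \right)} = \frac{3 + 10 - 8}{256} + \left(72 + 12 \cdot 13\right) = \left(3 + 10 - 8\right) \frac{1}{256} + \left(72 + 156\right) = 5 \cdot \frac{1}{256} + 228 = \frac{5}{256} + 228 = \frac{58373}{256}$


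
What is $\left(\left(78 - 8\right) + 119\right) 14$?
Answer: $2646$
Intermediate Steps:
$\left(\left(78 - 8\right) + 119\right) 14 = \left(70 + 119\right) 14 = 189 \cdot 14 = 2646$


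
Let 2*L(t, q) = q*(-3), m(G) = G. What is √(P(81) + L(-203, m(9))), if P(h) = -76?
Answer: I*√358/2 ≈ 9.4604*I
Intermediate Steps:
L(t, q) = -3*q/2 (L(t, q) = (q*(-3))/2 = (-3*q)/2 = -3*q/2)
√(P(81) + L(-203, m(9))) = √(-76 - 3/2*9) = √(-76 - 27/2) = √(-179/2) = I*√358/2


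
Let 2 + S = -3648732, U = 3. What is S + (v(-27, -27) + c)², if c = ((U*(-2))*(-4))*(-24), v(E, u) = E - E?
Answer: -3316958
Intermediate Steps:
v(E, u) = 0
S = -3648734 (S = -2 - 3648732 = -3648734)
c = -576 (c = ((3*(-2))*(-4))*(-24) = -6*(-4)*(-24) = 24*(-24) = -576)
S + (v(-27, -27) + c)² = -3648734 + (0 - 576)² = -3648734 + (-576)² = -3648734 + 331776 = -3316958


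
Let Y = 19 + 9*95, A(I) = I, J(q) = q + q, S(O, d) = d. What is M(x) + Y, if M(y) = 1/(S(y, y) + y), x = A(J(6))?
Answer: 20977/24 ≈ 874.04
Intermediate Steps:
J(q) = 2*q
x = 12 (x = 2*6 = 12)
Y = 874 (Y = 19 + 855 = 874)
M(y) = 1/(2*y) (M(y) = 1/(y + y) = 1/(2*y))
M(x) + Y = (½)/12 + 874 = (½)*(1/12) + 874 = 1/24 + 874 = 20977/24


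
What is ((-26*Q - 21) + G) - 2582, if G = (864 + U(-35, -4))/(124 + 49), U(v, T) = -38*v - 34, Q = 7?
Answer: -479645/173 ≈ -2772.5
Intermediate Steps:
U(v, T) = -34 - 38*v
G = 2160/173 (G = (864 + (-34 - 38*(-35)))/(124 + 49) = (864 + (-34 + 1330))/173 = (864 + 1296)*(1/173) = 2160*(1/173) = 2160/173 ≈ 12.486)
((-26*Q - 21) + G) - 2582 = ((-26*7 - 21) + 2160/173) - 2582 = ((-182 - 21) + 2160/173) - 2582 = (-203 + 2160/173) - 2582 = -32959/173 - 2582 = -479645/173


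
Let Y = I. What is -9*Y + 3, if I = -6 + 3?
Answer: 30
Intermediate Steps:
I = -3
Y = -3
-9*Y + 3 = -9*(-3) + 3 = 27 + 3 = 30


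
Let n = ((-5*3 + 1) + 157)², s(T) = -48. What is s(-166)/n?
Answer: -48/20449 ≈ -0.0023473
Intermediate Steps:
n = 20449 (n = ((-15 + 1) + 157)² = (-14 + 157)² = 143² = 20449)
s(-166)/n = -48/20449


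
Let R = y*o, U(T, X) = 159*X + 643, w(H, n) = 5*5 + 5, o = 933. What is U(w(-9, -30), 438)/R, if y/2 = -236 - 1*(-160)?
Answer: -70285/141816 ≈ -0.49561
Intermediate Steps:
w(H, n) = 30 (w(H, n) = 25 + 5 = 30)
y = -152 (y = 2*(-236 - 1*(-160)) = 2*(-236 + 160) = 2*(-76) = -152)
U(T, X) = 643 + 159*X
R = -141816 (R = -152*933 = -141816)
U(w(-9, -30), 438)/R = (643 + 159*438)/(-141816) = (643 + 69642)*(-1/141816) = 70285*(-1/141816) = -70285/141816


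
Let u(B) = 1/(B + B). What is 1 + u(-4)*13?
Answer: -5/8 ≈ -0.62500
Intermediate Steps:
u(B) = 1/(2*B)
1 + u(-4)*13 = 1 + ((½)/(-4))*13 = 1 + ((½)*(-¼))*13 = 1 - ⅛*13 = 1 - 13/8 = -5/8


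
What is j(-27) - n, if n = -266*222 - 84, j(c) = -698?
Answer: 58438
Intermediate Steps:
n = -59136 (n = -59052 - 84 = -59136)
j(-27) - n = -698 - 1*(-59136) = -698 + 59136 = 58438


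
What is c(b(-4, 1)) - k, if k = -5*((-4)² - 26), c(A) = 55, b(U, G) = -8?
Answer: 5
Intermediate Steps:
k = 50 (k = -5*(16 - 26) = -5*(-10) = 50)
c(b(-4, 1)) - k = 55 - 1*50 = 55 - 50 = 5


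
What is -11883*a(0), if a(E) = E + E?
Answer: 0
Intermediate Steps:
a(E) = 2*E
-11883*a(0) = -23766*0 = -11883*0 = 0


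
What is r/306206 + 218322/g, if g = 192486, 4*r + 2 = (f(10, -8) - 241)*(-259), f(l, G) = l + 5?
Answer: 11611358995/9823394686 ≈ 1.1820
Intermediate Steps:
f(l, G) = 5 + l
r = 14633 (r = -½ + (((5 + 10) - 241)*(-259))/4 = -½ + ((15 - 241)*(-259))/4 = -½ + (-226*(-259))/4 = -½ + (¼)*58534 = -½ + 29267/2 = 14633)
r/306206 + 218322/g = 14633/306206 + 218322/192486 = 14633*(1/306206) + 218322*(1/192486) = 14633/306206 + 36387/32081 = 11611358995/9823394686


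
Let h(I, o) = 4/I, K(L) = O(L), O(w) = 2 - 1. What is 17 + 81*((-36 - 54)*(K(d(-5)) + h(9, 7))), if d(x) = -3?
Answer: -10513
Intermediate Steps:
O(w) = 1
K(L) = 1
17 + 81*((-36 - 54)*(K(d(-5)) + h(9, 7))) = 17 + 81*((-36 - 54)*(1 + 4/9)) = 17 + 81*(-90*(1 + 4*(⅑))) = 17 + 81*(-90*(1 + 4/9)) = 17 + 81*(-90*13/9) = 17 + 81*(-130) = 17 - 10530 = -10513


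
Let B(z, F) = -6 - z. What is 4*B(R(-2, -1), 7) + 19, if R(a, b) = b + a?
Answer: 7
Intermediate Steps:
R(a, b) = a + b
4*B(R(-2, -1), 7) + 19 = 4*(-6 - (-2 - 1)) + 19 = 4*(-6 - 1*(-3)) + 19 = 4*(-6 + 3) + 19 = 4*(-3) + 19 = -12 + 19 = 7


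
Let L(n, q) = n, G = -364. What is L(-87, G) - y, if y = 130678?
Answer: -130765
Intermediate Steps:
L(-87, G) - y = -87 - 1*130678 = -87 - 130678 = -130765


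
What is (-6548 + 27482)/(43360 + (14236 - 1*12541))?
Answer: 20934/45055 ≈ 0.46463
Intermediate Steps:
(-6548 + 27482)/(43360 + (14236 - 1*12541)) = 20934/(43360 + (14236 - 12541)) = 20934/(43360 + 1695) = 20934/45055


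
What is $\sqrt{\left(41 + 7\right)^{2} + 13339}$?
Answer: $\sqrt{15643} \approx 125.07$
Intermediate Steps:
$\sqrt{\left(41 + 7\right)^{2} + 13339} = \sqrt{48^{2} + 13339} = \sqrt{2304 + 13339} = \sqrt{15643}$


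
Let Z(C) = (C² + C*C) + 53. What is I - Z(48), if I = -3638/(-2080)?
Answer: -4845621/1040 ≈ -4659.3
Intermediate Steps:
I = 1819/1040 (I = -3638*(-1/2080) = 1819/1040 ≈ 1.7490)
Z(C) = 53 + 2*C² (Z(C) = (C² + C²) + 53 = 2*C² + 53 = 53 + 2*C²)
I - Z(48) = 1819/1040 - (53 + 2*48²) = 1819/1040 - (53 + 2*2304) = 1819/1040 - (53 + 4608) = 1819/1040 - 1*4661 = 1819/1040 - 4661 = -4845621/1040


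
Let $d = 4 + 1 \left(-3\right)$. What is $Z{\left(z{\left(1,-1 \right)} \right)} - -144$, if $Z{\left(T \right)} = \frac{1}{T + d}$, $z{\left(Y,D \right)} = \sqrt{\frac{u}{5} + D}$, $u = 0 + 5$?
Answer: $145$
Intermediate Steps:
$u = 5$
$d = 1$ ($d = 4 - 3 = 1$)
$z{\left(Y,D \right)} = \sqrt{1 + D}$ ($z{\left(Y,D \right)} = \sqrt{\frac{5}{5} + D} = \sqrt{5 \cdot \frac{1}{5} + D} = \sqrt{1 + D}$)
$Z{\left(T \right)} = \frac{1}{1 + T}$ ($Z{\left(T \right)} = \frac{1}{T + 1} = \frac{1}{1 + T}$)
$Z{\left(z{\left(1,-1 \right)} \right)} - -144 = \frac{1}{1 + \sqrt{1 - 1}} - -144 = \frac{1}{1 + \sqrt{0}} + 144 = \frac{1}{1 + 0} + 144 = 1^{-1} + 144 = 1 + 144 = 145$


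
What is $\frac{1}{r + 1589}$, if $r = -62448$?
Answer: $- \frac{1}{60859} \approx -1.6431 \cdot 10^{-5}$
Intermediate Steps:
$\frac{1}{r + 1589} = \frac{1}{-62448 + 1589} = \frac{1}{-60859} = - \frac{1}{60859}$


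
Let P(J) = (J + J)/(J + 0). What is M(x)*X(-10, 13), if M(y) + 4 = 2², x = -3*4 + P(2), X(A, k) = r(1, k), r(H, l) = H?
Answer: 0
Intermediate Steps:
P(J) = 2 (P(J) = (2*J)/J = 2)
X(A, k) = 1
x = -10 (x = -3*4 + 2 = -12 + 2 = -10)
M(y) = 0 (M(y) = -4 + 2² = -4 + 4 = 0)
M(x)*X(-10, 13) = 0*1 = 0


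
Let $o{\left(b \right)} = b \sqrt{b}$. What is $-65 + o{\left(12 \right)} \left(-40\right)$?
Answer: $-65 - 960 \sqrt{3} \approx -1727.8$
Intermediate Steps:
$o{\left(b \right)} = b^{\frac{3}{2}}$
$-65 + o{\left(12 \right)} \left(-40\right) = -65 + 12^{\frac{3}{2}} \left(-40\right) = -65 + 24 \sqrt{3} \left(-40\right) = -65 - 960 \sqrt{3}$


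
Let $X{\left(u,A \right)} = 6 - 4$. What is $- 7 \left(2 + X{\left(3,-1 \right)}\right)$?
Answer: $-28$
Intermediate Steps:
$X{\left(u,A \right)} = 2$
$- 7 \left(2 + X{\left(3,-1 \right)}\right) = - 7 \left(2 + 2\right) = \left(-7\right) 4 = -28$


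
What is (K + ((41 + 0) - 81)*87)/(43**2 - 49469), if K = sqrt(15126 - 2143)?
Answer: 174/2381 - sqrt(12983)/47620 ≈ 0.070686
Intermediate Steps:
K = sqrt(12983) ≈ 113.94
(K + ((41 + 0) - 81)*87)/(43**2 - 49469) = (sqrt(12983) + ((41 + 0) - 81)*87)/(43**2 - 49469) = (sqrt(12983) + (41 - 81)*87)/(1849 - 49469) = (sqrt(12983) - 40*87)/(-47620) = (sqrt(12983) - 3480)*(-1/47620) = (-3480 + sqrt(12983))*(-1/47620) = 174/2381 - sqrt(12983)/47620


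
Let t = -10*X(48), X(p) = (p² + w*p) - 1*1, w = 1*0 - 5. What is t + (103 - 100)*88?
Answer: -20366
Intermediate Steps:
w = -5 (w = 0 - 5 = -5)
X(p) = -1 + p² - 5*p (X(p) = (p² - 5*p) - 1*1 = (p² - 5*p) - 1 = -1 + p² - 5*p)
t = -20630 (t = -10*(-1 + 48² - 5*48) = -10*(-1 + 2304 - 240) = -10*2063 = -20630)
t + (103 - 100)*88 = -20630 + (103 - 100)*88 = -20630 + 3*88 = -20630 + 264 = -20366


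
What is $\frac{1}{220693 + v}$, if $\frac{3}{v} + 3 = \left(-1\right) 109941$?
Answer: $\frac{36648}{8087957063} \approx 4.5312 \cdot 10^{-6}$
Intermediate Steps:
$v = - \frac{1}{36648}$ ($v = \frac{3}{-3 - 109941} = \frac{3}{-109944} = 3 \left(- \frac{1}{109944}\right) = - \frac{1}{36648} \approx -2.7287 \cdot 10^{-5}$)
$\frac{1}{220693 + v} = \frac{1}{220693 - \frac{1}{36648}} = \frac{1}{\frac{8087957063}{36648}} = \frac{36648}{8087957063}$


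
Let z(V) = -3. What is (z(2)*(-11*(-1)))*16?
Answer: -528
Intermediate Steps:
(z(2)*(-11*(-1)))*16 = -(-33)*(-1)*16 = -3*11*16 = -33*16 = -528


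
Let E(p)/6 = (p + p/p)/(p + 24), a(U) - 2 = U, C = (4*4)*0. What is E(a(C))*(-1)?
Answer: -9/13 ≈ -0.69231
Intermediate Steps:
C = 0 (C = 16*0 = 0)
a(U) = 2 + U
E(p) = 6*(1 + p)/(24 + p) (E(p) = 6*((p + p/p)/(p + 24)) = 6*((p + 1)/(24 + p)) = 6*((1 + p)/(24 + p)) = 6*(1 + p)/(24 + p))
E(a(C))*(-1) = (6*(1 + (2 + 0))/(24 + (2 + 0)))*(-1) = (6*(1 + 2)/(24 + 2))*(-1) = (6*3/26)*(-1) = (6*(1/26)*3)*(-1) = (9/13)*(-1) = -9/13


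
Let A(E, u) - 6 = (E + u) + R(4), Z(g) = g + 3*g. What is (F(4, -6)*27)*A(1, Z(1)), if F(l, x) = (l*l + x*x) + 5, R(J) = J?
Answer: 23085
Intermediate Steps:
Z(g) = 4*g
A(E, u) = 10 + E + u (A(E, u) = 6 + ((E + u) + 4) = 6 + (4 + E + u) = 10 + E + u)
F(l, x) = 5 + l² + x² (F(l, x) = (l² + x²) + 5 = 5 + l² + x²)
(F(4, -6)*27)*A(1, Z(1)) = ((5 + 4² + (-6)²)*27)*(10 + 1 + 4*1) = ((5 + 16 + 36)*27)*(10 + 1 + 4) = (57*27)*15 = 1539*15 = 23085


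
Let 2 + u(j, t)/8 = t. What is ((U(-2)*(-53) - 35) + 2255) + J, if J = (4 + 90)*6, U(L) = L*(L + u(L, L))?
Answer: -820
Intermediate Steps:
u(j, t) = -16 + 8*t
U(L) = L*(-16 + 9*L) (U(L) = L*(L + (-16 + 8*L)) = L*(-16 + 9*L))
J = 564 (J = 94*6 = 564)
((U(-2)*(-53) - 35) + 2255) + J = ((-2*(-16 + 9*(-2))*(-53) - 35) + 2255) + 564 = ((-2*(-16 - 18)*(-53) - 35) + 2255) + 564 = ((-2*(-34)*(-53) - 35) + 2255) + 564 = ((68*(-53) - 35) + 2255) + 564 = ((-3604 - 35) + 2255) + 564 = (-3639 + 2255) + 564 = -1384 + 564 = -820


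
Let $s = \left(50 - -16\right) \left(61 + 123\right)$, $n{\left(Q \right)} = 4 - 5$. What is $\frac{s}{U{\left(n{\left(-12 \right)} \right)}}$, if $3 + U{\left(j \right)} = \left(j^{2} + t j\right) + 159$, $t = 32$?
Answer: $\frac{12144}{125} \approx 97.152$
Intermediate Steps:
$n{\left(Q \right)} = -1$ ($n{\left(Q \right)} = 4 - 5 = -1$)
$U{\left(j \right)} = 156 + j^{2} + 32 j$ ($U{\left(j \right)} = -3 + \left(\left(j^{2} + 32 j\right) + 159\right) = -3 + \left(159 + j^{2} + 32 j\right) = 156 + j^{2} + 32 j$)
$s = 12144$ ($s = \left(50 + 16\right) 184 = 66 \cdot 184 = 12144$)
$\frac{s}{U{\left(n{\left(-12 \right)} \right)}} = \frac{12144}{156 + \left(-1\right)^{2} + 32 \left(-1\right)} = \frac{12144}{156 + 1 - 32} = \frac{12144}{125}$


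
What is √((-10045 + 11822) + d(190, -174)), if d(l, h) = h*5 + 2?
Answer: 3*√101 ≈ 30.150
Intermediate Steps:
d(l, h) = 2 + 5*h (d(l, h) = 5*h + 2 = 2 + 5*h)
√((-10045 + 11822) + d(190, -174)) = √((-10045 + 11822) + (2 + 5*(-174))) = √(1777 + (2 - 870)) = √(1777 - 868) = √909 = 3*√101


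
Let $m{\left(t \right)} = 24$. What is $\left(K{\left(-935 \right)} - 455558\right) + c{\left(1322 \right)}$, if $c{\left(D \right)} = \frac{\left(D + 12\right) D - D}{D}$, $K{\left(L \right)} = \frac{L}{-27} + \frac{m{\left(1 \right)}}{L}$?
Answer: $- \frac{11466036548}{25245} \approx -4.5419 \cdot 10^{5}$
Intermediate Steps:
$K{\left(L \right)} = \frac{24}{L} - \frac{L}{27}$ ($K{\left(L \right)} = \frac{L}{-27} + \frac{24}{L} = L \left(- \frac{1}{27}\right) + \frac{24}{L} = - \frac{L}{27} + \frac{24}{L} = \frac{24}{L} - \frac{L}{27}$)
$c{\left(D \right)} = \frac{- D + D \left(12 + D\right)}{D}$ ($c{\left(D \right)} = \frac{\left(12 + D\right) D - D}{D} = \frac{D \left(12 + D\right) - D}{D} = \frac{- D + D \left(12 + D\right)}{D}$)
$\left(K{\left(-935 \right)} - 455558\right) + c{\left(1322 \right)} = \left(\left(\frac{24}{-935} - - \frac{935}{27}\right) - 455558\right) + \left(11 + 1322\right) = \left(\left(24 \left(- \frac{1}{935}\right) + \frac{935}{27}\right) - 455558\right) + 1333 = \left(\left(- \frac{24}{935} + \frac{935}{27}\right) - 455558\right) + 1333 = \left(\frac{873577}{25245} - 455558\right) + 1333 = - \frac{11499688133}{25245} + 1333 = - \frac{11466036548}{25245}$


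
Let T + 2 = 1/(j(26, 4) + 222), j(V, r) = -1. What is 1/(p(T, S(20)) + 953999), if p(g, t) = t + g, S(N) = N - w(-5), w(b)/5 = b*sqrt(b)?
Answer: 46595144518/44452560351094689 - 1221025*I*sqrt(5)/44452560351094689 ≈ 1.0482e-6 - 6.142e-11*I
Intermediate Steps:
w(b) = 5*b**(3/2) (w(b) = 5*(b*sqrt(b)) = 5*b**(3/2))
T = -441/221 (T = -2 + 1/(-1 + 222) = -2 + 1/221 = -441/221 ≈ -1.9955)
S(N) = N + 25*I*sqrt(5) (S(N) = N - 5*(-5)**(3/2) = N - 5*(-5*I*sqrt(5)) = N - (-25)*I*sqrt(5) = N + 25*I*sqrt(5))
p(g, t) = g + t
1/(p(T, S(20)) + 953999) = 1/((-441/221 + (20 + 25*I*sqrt(5))) + 953999) = 1/((3979/221 + 25*I*sqrt(5)) + 953999) = 1/(210837758/221 + 25*I*sqrt(5))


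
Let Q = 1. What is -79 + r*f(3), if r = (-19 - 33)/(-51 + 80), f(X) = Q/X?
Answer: -6925/87 ≈ -79.598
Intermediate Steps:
f(X) = 1/X
r = -52/29 ≈ -1.7931
-79 + r*f(3) = -79 - 52/29/3 = -79 - 52/29*1/3 = -79 - 52/87 = -6925/87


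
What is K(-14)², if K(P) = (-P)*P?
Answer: 38416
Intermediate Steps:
K(P) = -P²
K(-14)² = (-1*(-14)²)² = (-1*196)² = (-196)² = 38416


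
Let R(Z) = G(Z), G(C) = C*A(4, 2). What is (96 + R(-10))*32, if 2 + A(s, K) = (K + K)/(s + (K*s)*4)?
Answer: 33088/9 ≈ 3676.4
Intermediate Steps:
A(s, K) = -2 + 2*K/(s + 4*K*s) (A(s, K) = -2 + (K + K)/(s + (K*s)*4) = -2 + (2*K)/(s + 4*K*s) = -2 + 2*K/(s + 4*K*s))
G(C) = -17*C/9 (G(C) = C*(2*(2 - 1*4 - 4*2*4)/(4*(1 + 4*2))) = C*(2*(¼)*(2 - 4 - 32)/(1 + 8)) = C*(2*(¼)*(-34)/9) = C*(2*(¼)*(⅑)*(-34)) = C*(-17/9) = -17*C/9)
R(Z) = -17*Z/9
(96 + R(-10))*32 = (96 - 17/9*(-10))*32 = (96 + 170/9)*32 = (1034/9)*32 = 33088/9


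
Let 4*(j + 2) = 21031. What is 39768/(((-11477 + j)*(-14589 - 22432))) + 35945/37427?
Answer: 849254280271/884109792405 ≈ 0.96058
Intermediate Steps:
j = 21023/4 (j = -2 + (1/4)*21031 = -2 + 21031/4 = 21023/4 ≈ 5255.8)
39768/(((-11477 + j)*(-14589 - 22432))) + 35945/37427 = 39768/(((-11477 + 21023/4)*(-14589 - 22432))) + 35945/37427 = 39768/((-24885/4*(-37021))) + 35945*(1/37427) = 39768/(921267585/4) + 2765/2879 = 39768*(4/921267585) + 2765/2879 = 53024/307089195 + 2765/2879 = 849254280271/884109792405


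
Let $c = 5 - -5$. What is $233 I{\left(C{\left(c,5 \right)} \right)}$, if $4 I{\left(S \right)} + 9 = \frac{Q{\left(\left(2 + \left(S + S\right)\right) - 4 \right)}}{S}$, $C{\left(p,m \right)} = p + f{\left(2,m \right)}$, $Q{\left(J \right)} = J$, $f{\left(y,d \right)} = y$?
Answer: $- \frac{10019}{24} \approx -417.46$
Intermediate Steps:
$c = 10$ ($c = 5 + 5 = 10$)
$C{\left(p,m \right)} = 2 + p$ ($C{\left(p,m \right)} = p + 2 = 2 + p$)
$I{\left(S \right)} = - \frac{9}{4} + \frac{-2 + 2 S}{4 S}$ ($I{\left(S \right)} = - \frac{9}{4} + \frac{\left(\left(2 + \left(S + S\right)\right) - 4\right) \frac{1}{S}}{4} = - \frac{9}{4} + \frac{\left(\left(2 + 2 S\right) - 4\right) \frac{1}{S}}{4} = - \frac{9}{4} + \frac{\left(-2 + 2 S\right) \frac{1}{S}}{4} = - \frac{9}{4} + \frac{\frac{1}{S} \left(-2 + 2 S\right)}{4} = - \frac{9}{4} + \frac{-2 + 2 S}{4 S}$)
$233 I{\left(C{\left(c,5 \right)} \right)} = 233 \frac{-2 - 7 \left(2 + 10\right)}{4 \left(2 + 10\right)} = 233 \frac{-2 - 84}{4 \cdot 12} = 233 \cdot \frac{1}{4} \cdot \frac{1}{12} \left(-2 - 84\right) = 233 \cdot \frac{1}{4} \cdot \frac{1}{12} \left(-86\right) = 233 \left(- \frac{43}{24}\right) = - \frac{10019}{24}$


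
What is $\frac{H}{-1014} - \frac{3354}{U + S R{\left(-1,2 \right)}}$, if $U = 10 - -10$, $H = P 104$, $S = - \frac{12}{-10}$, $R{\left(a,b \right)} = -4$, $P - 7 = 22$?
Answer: $- \frac{331423}{1482} \approx -223.63$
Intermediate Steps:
$P = 29$ ($P = 7 + 22 = 29$)
$S = \frac{6}{5}$ ($S = \left(-12\right) \left(- \frac{1}{10}\right) = \frac{6}{5} \approx 1.2$)
$H = 3016$ ($H = 29 \cdot 104 = 3016$)
$U = 20$ ($U = 10 + 10 = 20$)
$\frac{H}{-1014} - \frac{3354}{U + S R{\left(-1,2 \right)}} = \frac{3016}{-1014} - \frac{3354}{20 + \frac{6}{5} \left(-4\right)} = 3016 \left(- \frac{1}{1014}\right) - \frac{3354}{20 - \frac{24}{5}} = - \frac{116}{39} - \frac{3354}{\frac{76}{5}} = - \frac{116}{39} - \frac{8385}{38} = - \frac{331423}{1482}$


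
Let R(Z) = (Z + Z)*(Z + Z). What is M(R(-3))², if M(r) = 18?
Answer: 324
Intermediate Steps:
R(Z) = 4*Z² (R(Z) = (2*Z)*(2*Z) = 4*Z²)
M(R(-3))² = 18² = 324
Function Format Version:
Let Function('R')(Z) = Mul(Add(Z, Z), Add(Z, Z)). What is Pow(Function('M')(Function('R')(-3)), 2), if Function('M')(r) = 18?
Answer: 324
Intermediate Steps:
Function('R')(Z) = Mul(4, Pow(Z, 2)) (Function('R')(Z) = Mul(Mul(2, Z), Mul(2, Z)) = Mul(4, Pow(Z, 2)))
Pow(Function('M')(Function('R')(-3)), 2) = Pow(18, 2) = 324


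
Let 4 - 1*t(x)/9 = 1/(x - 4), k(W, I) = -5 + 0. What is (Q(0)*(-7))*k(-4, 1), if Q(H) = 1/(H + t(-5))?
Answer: 35/37 ≈ 0.94595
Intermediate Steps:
k(W, I) = -5
t(x) = 36 - 9/(-4 + x) (t(x) = 36 - 9/(x - 4) = 36 - 9/(-4 + x))
Q(H) = 1/(37 + H) (Q(H) = 1/(H + 9*(-17 + 4*(-5))/(-4 - 5)) = 1/(H + 9*(-17 - 20)/(-9)) = 1/(H + 9*(-⅑)*(-37)) = 1/(H + 37) = 1/(37 + H))
(Q(0)*(-7))*k(-4, 1) = (-7/(37 + 0))*(-5) = (-7/37)*(-5) = ((1/37)*(-7))*(-5) = -7/37*(-5) = 35/37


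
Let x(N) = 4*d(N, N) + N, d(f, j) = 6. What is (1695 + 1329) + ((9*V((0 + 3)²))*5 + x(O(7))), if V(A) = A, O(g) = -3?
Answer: 3450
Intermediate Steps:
x(N) = 24 + N (x(N) = 4*6 + N = 24 + N)
(1695 + 1329) + ((9*V((0 + 3)²))*5 + x(O(7))) = (1695 + 1329) + ((9*(0 + 3)²)*5 + (24 - 3)) = 3024 + ((9*3²)*5 + 21) = 3024 + ((9*9)*5 + 21) = 3024 + (81*5 + 21) = 3024 + (405 + 21) = 3024 + 426 = 3450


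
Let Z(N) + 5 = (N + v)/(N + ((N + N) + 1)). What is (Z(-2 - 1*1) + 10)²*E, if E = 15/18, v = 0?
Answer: 9245/384 ≈ 24.076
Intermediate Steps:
Z(N) = -5 + N/(1 + 3*N) (Z(N) = -5 + (N + 0)/(N + ((N + N) + 1)) = -5 + N/(N + (2*N + 1)) = -5 + N/(N + (1 + 2*N)) = -5 + N/(1 + 3*N))
E = ⅚ (E = 15*(1/18) = ⅚ ≈ 0.83333)
(Z(-2 - 1*1) + 10)²*E = ((-5 - 14*(-2 - 1*1))/(1 + 3*(-2 - 1*1)) + 10)²*(⅚) = ((-5 - 14*(-2 - 1))/(1 + 3*(-2 - 1)) + 10)²*(⅚) = ((-5 - 14*(-3))/(1 + 3*(-3)) + 10)²*(⅚) = ((-5 + 42)/(1 - 9) + 10)²*(⅚) = (37/(-8) + 10)²*(⅚) = (-⅛*37 + 10)²*(⅚) = (-37/8 + 10)²*(⅚) = (43/8)²*(⅚) = (1849/64)*(⅚) = 9245/384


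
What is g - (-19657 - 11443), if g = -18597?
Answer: 12503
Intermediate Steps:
g - (-19657 - 11443) = -18597 - (-19657 - 11443) = -18597 - 1*(-31100) = -18597 + 31100 = 12503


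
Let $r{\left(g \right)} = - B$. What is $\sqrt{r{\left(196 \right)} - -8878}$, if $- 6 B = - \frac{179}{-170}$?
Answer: $\frac{7 \sqrt{47126805}}{510} \approx 94.224$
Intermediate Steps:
$B = - \frac{179}{1020}$ ($B = - \frac{\left(-179\right) \frac{1}{-170}}{6} = - \frac{\left(-179\right) \left(- \frac{1}{170}\right)}{6} = \left(- \frac{1}{6}\right) \frac{179}{170} = - \frac{179}{1020} \approx -0.17549$)
$r{\left(g \right)} = \frac{179}{1020}$ ($r{\left(g \right)} = \left(-1\right) \left(- \frac{179}{1020}\right) = \frac{179}{1020}$)
$\sqrt{r{\left(196 \right)} - -8878} = \sqrt{\frac{179}{1020} - -8878} = \sqrt{\frac{179}{1020} + 8878} = \sqrt{\frac{9055739}{1020}} = \frac{7 \sqrt{47126805}}{510}$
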